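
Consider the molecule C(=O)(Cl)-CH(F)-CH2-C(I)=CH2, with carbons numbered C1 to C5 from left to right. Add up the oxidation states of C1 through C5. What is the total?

0

Assign +1 per bond to O/N/halogen, −1 per bond to H or an electropositive element, and 0 per bond to carbon. Tallying each carbon:
C1: 1C, 2O, 1Cl → 0 + 2 + 1 = +3
C2: 2C, 1H, 1F → 0 − 1 + 1 = 0
C3: 2C, 2H → 0 − 2 = -2
C4: 3C, 1I → 0 + 1 = +1
C5: 2C, 2H → 0 − 2 = -2
Sum = +3 + 0 − 2 + 1 − 2 = 0.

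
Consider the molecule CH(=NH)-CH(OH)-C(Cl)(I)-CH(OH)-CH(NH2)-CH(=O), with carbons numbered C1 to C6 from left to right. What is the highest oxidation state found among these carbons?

+2

Each bond to a more electronegative atom (O, N, halogen) counts +1, each bond to a less electronegative atom (H, metal, B, Si) counts −1, and each C–C bond counts 0. Tallying each carbon:
C1: 1C, 1H, 2N → 0 − 1 + 2 = +1
C2: 2C, 1H, 1O → 0 − 1 + 1 = 0
C3: 2C, 1Cl, 1I → 0 + 1 + 1 = +2
C4: 2C, 1H, 1O → 0 − 1 + 1 = 0
C5: 2C, 1H, 1N → 0 − 1 + 1 = 0
C6: 1C, 1H, 2O → 0 − 1 + 2 = +1
The highest value is +2.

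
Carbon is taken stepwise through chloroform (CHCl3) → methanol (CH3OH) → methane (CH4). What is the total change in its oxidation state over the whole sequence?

Carbon oxidation states along the series — chloroform: +2, methanol: -2, methane: -4.
Net change = -4 − (+2) = -6.

-6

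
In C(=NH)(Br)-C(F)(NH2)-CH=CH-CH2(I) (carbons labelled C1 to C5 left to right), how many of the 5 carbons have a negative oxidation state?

Tallying each carbon's bonds:
C1: 1C, 2N, 1Br → 0 + 2 + 1 = +3
C2: 2C, 1N, 1F → 0 + 1 + 1 = +2
C3: 3C, 1H → 0 − 1 = -1
C4: 3C, 1H → 0 − 1 = -1
C5: 1C, 2H, 1I → 0 − 2 + 1 = -1
3 carbons (C3, C4, C5) meet the condition.

3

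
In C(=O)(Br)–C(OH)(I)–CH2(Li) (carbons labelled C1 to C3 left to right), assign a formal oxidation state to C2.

+2

C2 has one bond to C (0), one bond to C (0), one bond to O (+1), one bond to I (+1).
Oxidation state = 0 + 0 + 1 + 1 = +2.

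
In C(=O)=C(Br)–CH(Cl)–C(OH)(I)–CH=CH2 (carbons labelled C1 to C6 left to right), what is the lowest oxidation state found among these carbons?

Tallying each carbon's bonds:
C1: 2C, 2O → 0 + 2 = +2
C2: 3C, 1Br → 0 + 1 = +1
C3: 2C, 1H, 1Cl → 0 − 1 + 1 = 0
C4: 2C, 1O, 1I → 0 + 1 + 1 = +2
C5: 3C, 1H → 0 − 1 = -1
C6: 2C, 2H → 0 − 2 = -2
The lowest value is -2.

-2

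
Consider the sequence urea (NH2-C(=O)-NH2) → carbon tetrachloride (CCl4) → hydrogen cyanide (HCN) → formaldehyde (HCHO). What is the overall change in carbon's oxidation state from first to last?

Carbon oxidation states along the series — urea: +4, carbon tetrachloride: +4, hydrogen cyanide: +2, formaldehyde: 0.
Net change = 0 − (+4) = -4.

-4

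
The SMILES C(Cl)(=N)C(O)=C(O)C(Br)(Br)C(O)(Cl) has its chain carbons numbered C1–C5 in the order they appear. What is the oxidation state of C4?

C4 has one bond to C (0), one bond to C (0), one bond to Br (+1), one bond to Br (+1).
Oxidation state = 0 + 0 + 1 + 1 = +2.

+2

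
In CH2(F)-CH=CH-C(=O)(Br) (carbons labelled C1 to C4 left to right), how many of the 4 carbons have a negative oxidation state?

3

Tallying each carbon's bonds:
C1: 1C, 2H, 1F → 0 − 2 + 1 = -1
C2: 3C, 1H → 0 − 1 = -1
C3: 3C, 1H → 0 − 1 = -1
C4: 1C, 2O, 1Br → 0 + 2 + 1 = +3
3 carbons (C1, C2, C3) meet the condition.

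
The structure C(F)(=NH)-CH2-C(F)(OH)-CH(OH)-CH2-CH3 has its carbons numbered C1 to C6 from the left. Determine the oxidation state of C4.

0

Each bond to a more electronegative atom (O, N, halogen) counts +1, each bond to a less electronegative atom (H, metal, B, Si) counts −1, and each C–C bond counts 0.
C4 has one bond to C (0), one bond to C (0), one bond to H (-1), one bond to O (+1).
Oxidation state = 0 + 0 − 1 + 1 = 0.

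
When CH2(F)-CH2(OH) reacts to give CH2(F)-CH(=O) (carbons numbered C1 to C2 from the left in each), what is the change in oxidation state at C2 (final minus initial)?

Before: C2 has 1 bond to C, 2 bonds to H, 1 bond to O → oxidation state -1.
After: C2 has 1 bond to C, 1 bond to H, 2 bonds to O → oxidation state +1.
Δ = +1 − (-1) = +2, so this is an oxidation at C2.

+2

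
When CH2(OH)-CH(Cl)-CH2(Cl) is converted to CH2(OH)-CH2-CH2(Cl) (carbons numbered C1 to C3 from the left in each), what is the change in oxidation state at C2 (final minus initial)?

Before: C2 has 2 bonds to C, 1 bond to H, 1 bond to Cl → oxidation state 0.
After: C2 has 2 bonds to C, 2 bonds to H → oxidation state -2.
Δ = -2 − (0) = -2, so this is a reduction at C2.

-2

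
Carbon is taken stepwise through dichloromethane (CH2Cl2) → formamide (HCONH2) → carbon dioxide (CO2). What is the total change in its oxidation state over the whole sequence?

+4

Carbon oxidation states along the series — dichloromethane: 0, formamide: +2, carbon dioxide: +4.
Net change = +4 − (0) = +4.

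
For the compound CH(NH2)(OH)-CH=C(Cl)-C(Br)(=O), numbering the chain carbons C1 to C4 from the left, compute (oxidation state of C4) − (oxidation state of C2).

C4: 1C, 2O, 1Br → 0 + 2 + 1 = +3
C2: 3C, 1H → 0 − 1 = -1
Difference: +3 − (-1) = +4.

+4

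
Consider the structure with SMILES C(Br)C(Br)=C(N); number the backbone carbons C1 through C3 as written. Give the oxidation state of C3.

0

C3 has a double bond to C (2×0 = 0), one bond to N (+1), one bond to H (-1).
Oxidation state = 0 + 1 − 1 = 0.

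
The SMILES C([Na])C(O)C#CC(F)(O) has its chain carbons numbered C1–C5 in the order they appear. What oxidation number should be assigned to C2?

C2 has one bond to C (0), one bond to C (0), one bond to O (+1), one bond to H (-1).
Oxidation state = 0 + 0 + 1 − 1 = 0.

0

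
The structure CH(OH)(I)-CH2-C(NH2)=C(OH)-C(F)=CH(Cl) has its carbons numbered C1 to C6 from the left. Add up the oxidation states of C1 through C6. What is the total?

Assign +1 per bond to O/N/halogen, −1 per bond to H or an electropositive element, and 0 per bond to carbon. Tallying each carbon:
C1: 1C, 1H, 1O, 1I → 0 − 1 + 1 + 1 = +1
C2: 2C, 2H → 0 − 2 = -2
C3: 3C, 1N → 0 + 1 = +1
C4: 3C, 1O → 0 + 1 = +1
C5: 3C, 1F → 0 + 1 = +1
C6: 2C, 1H, 1Cl → 0 − 1 + 1 = 0
Sum = +1 − 2 + 1 + 1 + 1 + 0 = +2.

+2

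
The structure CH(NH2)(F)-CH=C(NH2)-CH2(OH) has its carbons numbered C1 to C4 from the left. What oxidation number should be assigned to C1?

+1

Assign +1 per bond to O/N/halogen, −1 per bond to H or an electropositive element, and 0 per bond to carbon.
C1 has one bond to C (0), one bond to N (+1), one bond to H (-1), one bond to F (+1).
Oxidation state = 0 + 1 − 1 + 1 = +1.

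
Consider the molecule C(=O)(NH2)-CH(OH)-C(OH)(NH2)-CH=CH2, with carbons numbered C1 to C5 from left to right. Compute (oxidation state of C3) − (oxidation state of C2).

C3: 2C, 1O, 1N → 0 + 1 + 1 = +2
C2: 2C, 1H, 1O → 0 − 1 + 1 = 0
Difference: +2 − (0) = +2.

+2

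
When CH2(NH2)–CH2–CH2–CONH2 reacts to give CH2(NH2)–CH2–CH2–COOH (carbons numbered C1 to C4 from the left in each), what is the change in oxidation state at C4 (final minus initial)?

Before: C4 has 1 bond to C, 2 bonds to O, 1 bond to N → oxidation state +3.
After: C4 has 1 bond to C, 3 bonds to O → oxidation state +3.
Δ = +3 − (+3) = 0, so no net redox change at C4.

0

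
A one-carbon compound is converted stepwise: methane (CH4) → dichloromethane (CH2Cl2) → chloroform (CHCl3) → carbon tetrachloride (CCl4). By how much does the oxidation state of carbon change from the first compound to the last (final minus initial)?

+8

Carbon oxidation states along the series — methane: -4, dichloromethane: 0, chloroform: +2, carbon tetrachloride: +4.
Net change = +4 − (-4) = +8.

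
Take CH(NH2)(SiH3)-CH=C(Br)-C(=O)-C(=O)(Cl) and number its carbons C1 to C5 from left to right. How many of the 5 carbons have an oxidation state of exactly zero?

Tallying each carbon's bonds:
C1: 1C, 1H, 1N, 1Si → 0 − 1 + 1 − 1 = -1
C2: 3C, 1H → 0 − 1 = -1
C3: 3C, 1Br → 0 + 1 = +1
C4: 2C, 2O → 0 + 2 = +2
C5: 1C, 2O, 1Cl → 0 + 2 + 1 = +3
0 carbons meet the condition.

0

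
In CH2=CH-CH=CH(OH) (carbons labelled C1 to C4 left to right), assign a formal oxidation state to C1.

-2

Each bond to a more electronegative atom (O, N, halogen) counts +1, each bond to a less electronegative atom (H, metal, B, Si) counts −1, and each C–C bond counts 0.
C1 has a double bond to C (2×0 = 0), one bond to H (-1), one bond to H (-1).
Oxidation state = 0 − 1 − 1 = -2.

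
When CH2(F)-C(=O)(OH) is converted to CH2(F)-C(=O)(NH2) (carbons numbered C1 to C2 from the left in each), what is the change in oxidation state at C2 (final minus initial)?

Before: C2 has 1 bond to C, 3 bonds to O → oxidation state +3.
After: C2 has 1 bond to C, 2 bonds to O, 1 bond to N → oxidation state +3.
Δ = +3 − (+3) = 0, so no net redox change at C2.

0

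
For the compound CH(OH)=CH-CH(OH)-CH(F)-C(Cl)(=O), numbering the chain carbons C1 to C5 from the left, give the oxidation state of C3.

Count +1 for every bond to an atom more electronegative than carbon and −1 for every bond to one less electronegative; C–C bonds are 0.
C3 has one bond to C (0), one bond to C (0), one bond to O (+1), one bond to H (-1).
Oxidation state = 0 + 0 + 1 − 1 = 0.

0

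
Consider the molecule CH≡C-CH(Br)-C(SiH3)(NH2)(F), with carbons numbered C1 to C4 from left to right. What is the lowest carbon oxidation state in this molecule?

-1

Assign +1 per bond to O/N/halogen, −1 per bond to H or an electropositive element, and 0 per bond to carbon. Tallying each carbon:
C1: 3C, 1H → 0 − 1 = -1
C2: 4C → 0 = 0
C3: 2C, 1H, 1Br → 0 − 1 + 1 = 0
C4: 1C, 1N, 1F, 1Si → 0 + 1 + 1 − 1 = +1
The lowest value is -1.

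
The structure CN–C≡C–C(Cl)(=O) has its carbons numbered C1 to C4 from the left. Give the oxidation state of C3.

0

Each bond to a more electronegative atom (O, N, halogen) counts +1, each bond to a less electronegative atom (H, metal, B, Si) counts −1, and each C–C bond counts 0.
C3 has a triple bond to C (3×0 = 0), one bond to C (0).
Oxidation state = 0 + 0 = 0.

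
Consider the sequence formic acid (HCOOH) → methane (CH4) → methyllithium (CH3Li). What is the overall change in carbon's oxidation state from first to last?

Carbon oxidation states along the series — formic acid: +2, methane: -4, methyllithium: -4.
Net change = -4 − (+2) = -6.

-6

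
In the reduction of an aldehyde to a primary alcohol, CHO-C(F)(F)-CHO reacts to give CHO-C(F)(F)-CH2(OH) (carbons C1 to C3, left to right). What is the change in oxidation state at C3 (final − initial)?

-2

Before: C3 has 1 bond to C, 1 bond to H, 2 bonds to O → oxidation state +1.
After: C3 has 1 bond to C, 2 bonds to H, 1 bond to O → oxidation state -1.
Δ = -1 − (+1) = -2, so this is a reduction at C3.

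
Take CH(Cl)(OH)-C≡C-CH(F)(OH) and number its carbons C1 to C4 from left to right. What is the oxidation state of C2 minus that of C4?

-1

C2: 4C → 0 = 0
C4: 1C, 1H, 1O, 1F → 0 − 1 + 1 + 1 = +1
Difference: 0 − (+1) = -1.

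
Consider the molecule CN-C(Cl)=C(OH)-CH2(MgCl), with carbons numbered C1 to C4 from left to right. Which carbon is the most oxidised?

Assign +1 per bond to O/N/halogen, −1 per bond to H or an electropositive element, and 0 per bond to carbon. Tallying each carbon:
C1: 1C, 3N → 0 + 3 = +3
C2: 3C, 1Cl → 0 + 1 = +1
C3: 3C, 1O → 0 + 1 = +1
C4: 1C, 2H, 1Mg → 0 − 2 − 1 = -3
The most oxidised carbon is C1 at +3.

C1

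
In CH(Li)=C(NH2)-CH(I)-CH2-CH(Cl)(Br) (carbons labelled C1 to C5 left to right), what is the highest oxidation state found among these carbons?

+1

Tallying each carbon's bonds:
C1: 2C, 1H, 1Li → 0 − 1 − 1 = -2
C2: 3C, 1N → 0 + 1 = +1
C3: 2C, 1H, 1I → 0 − 1 + 1 = 0
C4: 2C, 2H → 0 − 2 = -2
C5: 1C, 1H, 1Cl, 1Br → 0 − 1 + 1 + 1 = +1
The highest value is +1.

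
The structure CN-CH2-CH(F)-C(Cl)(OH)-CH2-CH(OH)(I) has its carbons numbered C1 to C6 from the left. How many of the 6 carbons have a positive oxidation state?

3

Tallying each carbon's bonds:
C1: 1C, 3N → 0 + 3 = +3
C2: 2C, 2H → 0 − 2 = -2
C3: 2C, 1H, 1F → 0 − 1 + 1 = 0
C4: 2C, 1O, 1Cl → 0 + 1 + 1 = +2
C5: 2C, 2H → 0 − 2 = -2
C6: 1C, 1H, 1O, 1I → 0 − 1 + 1 + 1 = +1
3 carbons (C1, C4, C6) meet the condition.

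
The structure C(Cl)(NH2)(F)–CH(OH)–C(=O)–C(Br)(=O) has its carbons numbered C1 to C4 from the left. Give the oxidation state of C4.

Each bond to a more electronegative atom (O, N, halogen) counts +1, each bond to a less electronegative atom (H, metal, B, Si) counts −1, and each C–C bond counts 0.
C4 has one bond to C (0), one bond to Br (+1), a double bond to O (2×+1 = +2).
Oxidation state = 0 + 1 + 2 = +3.

+3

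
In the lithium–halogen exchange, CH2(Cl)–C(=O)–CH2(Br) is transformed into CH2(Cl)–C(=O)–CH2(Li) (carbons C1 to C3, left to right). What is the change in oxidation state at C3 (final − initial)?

-2

Before: C3 has 1 bond to C, 2 bonds to H, 1 bond to Br → oxidation state -1.
After: C3 has 1 bond to C, 2 bonds to H, 1 bond to Li → oxidation state -3.
Δ = -3 − (-1) = -2, so this is a reduction at C3.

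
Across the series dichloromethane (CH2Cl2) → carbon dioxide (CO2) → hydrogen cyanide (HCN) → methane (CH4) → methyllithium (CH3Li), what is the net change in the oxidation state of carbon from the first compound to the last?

Carbon oxidation states along the series — dichloromethane: 0, carbon dioxide: +4, hydrogen cyanide: +2, methane: -4, methyllithium: -4.
Net change = -4 − (0) = -4.

-4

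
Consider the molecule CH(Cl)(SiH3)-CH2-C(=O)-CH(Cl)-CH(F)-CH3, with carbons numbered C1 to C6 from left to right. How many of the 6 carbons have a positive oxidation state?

Tallying each carbon's bonds:
C1: 1C, 1H, 1Cl, 1Si → 0 − 1 + 1 − 1 = -1
C2: 2C, 2H → 0 − 2 = -2
C3: 2C, 2O → 0 + 2 = +2
C4: 2C, 1H, 1Cl → 0 − 1 + 1 = 0
C5: 2C, 1H, 1F → 0 − 1 + 1 = 0
C6: 1C, 3H → 0 − 3 = -3
1 carbon (C3) meets the condition.

1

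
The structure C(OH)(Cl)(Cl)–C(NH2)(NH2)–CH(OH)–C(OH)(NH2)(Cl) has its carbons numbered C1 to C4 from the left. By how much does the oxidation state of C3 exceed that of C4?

-3

C3: 2C, 1H, 1O → 0 − 1 + 1 = 0
C4: 1C, 1O, 1N, 1Cl → 0 + 1 + 1 + 1 = +3
Difference: 0 − (+3) = -3.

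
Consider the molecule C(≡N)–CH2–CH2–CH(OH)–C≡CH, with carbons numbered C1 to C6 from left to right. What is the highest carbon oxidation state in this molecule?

+3

Each bond to a more electronegative atom (O, N, halogen) counts +1, each bond to a less electronegative atom (H, metal, B, Si) counts −1, and each C–C bond counts 0. Tallying each carbon:
C1: 1C, 3N → 0 + 3 = +3
C2: 2C, 2H → 0 − 2 = -2
C3: 2C, 2H → 0 − 2 = -2
C4: 2C, 1H, 1O → 0 − 1 + 1 = 0
C5: 4C → 0 = 0
C6: 3C, 1H → 0 − 1 = -1
The highest value is +3.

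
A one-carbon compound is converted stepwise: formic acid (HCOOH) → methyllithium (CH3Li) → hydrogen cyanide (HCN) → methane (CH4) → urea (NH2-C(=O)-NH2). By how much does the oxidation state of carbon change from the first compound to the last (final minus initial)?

+2

Carbon oxidation states along the series — formic acid: +2, methyllithium: -4, hydrogen cyanide: +2, methane: -4, urea: +4.
Net change = +4 − (+2) = +2.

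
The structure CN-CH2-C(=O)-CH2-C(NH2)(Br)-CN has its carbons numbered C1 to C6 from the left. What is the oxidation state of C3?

+2

C3 has one bond to C (0), one bond to C (0), a double bond to O (2×+1 = +2).
Oxidation state = 0 + 0 + 2 = +2.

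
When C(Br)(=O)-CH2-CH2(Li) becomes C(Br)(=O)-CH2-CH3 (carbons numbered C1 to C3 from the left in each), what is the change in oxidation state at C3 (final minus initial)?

0

Before: C3 has 1 bond to C, 2 bonds to H, 1 bond to Li → oxidation state -3.
After: C3 has 1 bond to C, 3 bonds to H → oxidation state -3.
Δ = -3 − (-3) = 0, so no net redox change at C3.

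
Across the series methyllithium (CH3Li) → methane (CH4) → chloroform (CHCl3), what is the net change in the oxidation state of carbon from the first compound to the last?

Carbon oxidation states along the series — methyllithium: -4, methane: -4, chloroform: +2.
Net change = +2 − (-4) = +6.

+6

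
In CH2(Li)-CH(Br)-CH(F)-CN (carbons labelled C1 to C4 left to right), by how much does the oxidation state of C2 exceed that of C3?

C2: 2C, 1H, 1Br → 0 − 1 + 1 = 0
C3: 2C, 1H, 1F → 0 − 1 + 1 = 0
Difference: 0 − (0) = 0.

0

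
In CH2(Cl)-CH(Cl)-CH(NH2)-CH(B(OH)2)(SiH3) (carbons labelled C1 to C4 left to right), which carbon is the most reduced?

Tallying each carbon's bonds:
C1: 1C, 2H, 1Cl → 0 − 2 + 1 = -1
C2: 2C, 1H, 1Cl → 0 − 1 + 1 = 0
C3: 2C, 1H, 1N → 0 − 1 + 1 = 0
C4: 1C, 1H, 1B, 1Si → 0 − 1 − 1 − 1 = -3
The most reduced carbon is C4 at -3.

C4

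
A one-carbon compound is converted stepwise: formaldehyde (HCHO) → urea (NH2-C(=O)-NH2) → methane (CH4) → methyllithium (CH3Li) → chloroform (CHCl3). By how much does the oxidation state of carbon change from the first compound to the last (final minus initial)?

+2

Carbon oxidation states along the series — formaldehyde: 0, urea: +4, methane: -4, methyllithium: -4, chloroform: +2.
Net change = +2 − (0) = +2.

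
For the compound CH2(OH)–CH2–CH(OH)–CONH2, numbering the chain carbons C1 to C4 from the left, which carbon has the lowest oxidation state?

C2

Bonds to more-electronegative neighbours contribute +1 each, bonds to H or metals contribute −1 each, and C–C bonds contribute 0. Tallying each carbon:
C1: 1C, 2H, 1O → 0 − 2 + 1 = -1
C2: 2C, 2H → 0 − 2 = -2
C3: 2C, 1H, 1O → 0 − 1 + 1 = 0
C4: 1C, 2O, 1N → 0 + 2 + 1 = +3
The most reduced carbon is C2 at -2.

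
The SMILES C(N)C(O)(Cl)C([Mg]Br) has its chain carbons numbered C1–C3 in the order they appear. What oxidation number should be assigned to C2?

+2

Each bond to a more electronegative atom (O, N, halogen) counts +1, each bond to a less electronegative atom (H, metal, B, Si) counts −1, and each C–C bond counts 0.
C2 has one bond to C (0), one bond to C (0), one bond to O (+1), one bond to Cl (+1).
Oxidation state = 0 + 0 + 1 + 1 = +2.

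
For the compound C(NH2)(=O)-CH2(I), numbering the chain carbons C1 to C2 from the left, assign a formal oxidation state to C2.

-1

C2 has one bond to C (0), one bond to H (-1), one bond to H (-1), one bond to I (+1).
Oxidation state = 0 − 1 − 1 + 1 = -1.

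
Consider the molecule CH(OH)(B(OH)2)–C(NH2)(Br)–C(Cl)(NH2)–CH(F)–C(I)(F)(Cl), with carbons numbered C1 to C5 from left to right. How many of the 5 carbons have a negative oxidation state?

Tallying each carbon's bonds:
C1: 1C, 1H, 1O, 1B → 0 − 1 + 1 − 1 = -1
C2: 2C, 1N, 1Br → 0 + 1 + 1 = +2
C3: 2C, 1N, 1Cl → 0 + 1 + 1 = +2
C4: 2C, 1H, 1F → 0 − 1 + 1 = 0
C5: 1C, 1F, 1Cl, 1I → 0 + 1 + 1 + 1 = +3
1 carbon (C1) meets the condition.

1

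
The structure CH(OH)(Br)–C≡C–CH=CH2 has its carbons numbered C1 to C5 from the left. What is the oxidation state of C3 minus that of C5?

+2

C3: 4C → 0 = 0
C5: 2C, 2H → 0 − 2 = -2
Difference: 0 − (-2) = +2.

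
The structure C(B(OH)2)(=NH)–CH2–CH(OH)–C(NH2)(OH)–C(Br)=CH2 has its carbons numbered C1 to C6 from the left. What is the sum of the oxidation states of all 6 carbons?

Tallying each carbon's bonds:
C1: 1C, 2N, 1B → 0 + 2 − 1 = +1
C2: 2C, 2H → 0 − 2 = -2
C3: 2C, 1H, 1O → 0 − 1 + 1 = 0
C4: 2C, 1O, 1N → 0 + 1 + 1 = +2
C5: 3C, 1Br → 0 + 1 = +1
C6: 2C, 2H → 0 − 2 = -2
Sum = +1 − 2 + 0 + 2 + 1 − 2 = 0.

0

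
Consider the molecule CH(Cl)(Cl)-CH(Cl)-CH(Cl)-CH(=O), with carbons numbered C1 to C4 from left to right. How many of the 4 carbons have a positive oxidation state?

2

Tallying each carbon's bonds:
C1: 1C, 1H, 2Cl → 0 − 1 + 2 = +1
C2: 2C, 1H, 1Cl → 0 − 1 + 1 = 0
C3: 2C, 1H, 1Cl → 0 − 1 + 1 = 0
C4: 1C, 1H, 2O → 0 − 1 + 2 = +1
2 carbons (C1, C4) meet the condition.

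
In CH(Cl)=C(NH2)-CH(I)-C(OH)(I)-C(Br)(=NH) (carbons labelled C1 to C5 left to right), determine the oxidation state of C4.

+2

Count +1 for every bond to an atom more electronegative than carbon and −1 for every bond to one less electronegative; C–C bonds are 0.
C4 has one bond to C (0), one bond to C (0), one bond to O (+1), one bond to I (+1).
Oxidation state = 0 + 0 + 1 + 1 = +2.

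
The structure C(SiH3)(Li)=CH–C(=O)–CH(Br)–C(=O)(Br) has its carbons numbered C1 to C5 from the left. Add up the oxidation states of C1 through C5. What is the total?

Tallying each carbon's bonds:
C1: 2C, 1Li, 1Si → 0 − 1 − 1 = -2
C2: 3C, 1H → 0 − 1 = -1
C3: 2C, 2O → 0 + 2 = +2
C4: 2C, 1H, 1Br → 0 − 1 + 1 = 0
C5: 1C, 2O, 1Br → 0 + 2 + 1 = +3
Sum = -2 − 1 + 2 + 0 + 3 = +2.

+2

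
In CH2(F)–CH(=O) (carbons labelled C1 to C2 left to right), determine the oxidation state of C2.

+1

Each bond to a more electronegative atom (O, N, halogen) counts +1, each bond to a less electronegative atom (H, metal, B, Si) counts −1, and each C–C bond counts 0.
C2 has one bond to C (0), one bond to H (-1), a double bond to O (2×+1 = +2).
Oxidation state = 0 − 1 + 2 = +1.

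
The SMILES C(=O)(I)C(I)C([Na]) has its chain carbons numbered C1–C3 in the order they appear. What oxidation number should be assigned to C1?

+3

Bonds to more-electronegative neighbours contribute +1 each, bonds to H or metals contribute −1 each, and C–C bonds contribute 0.
C1 has one bond to C (0), a double bond to O (2×+1 = +2), one bond to I (+1).
Oxidation state = 0 + 2 + 1 = +3.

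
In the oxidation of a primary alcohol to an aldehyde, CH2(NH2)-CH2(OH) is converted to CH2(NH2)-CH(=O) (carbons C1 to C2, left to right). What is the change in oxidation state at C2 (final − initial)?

+2

Before: C2 has 1 bond to C, 2 bonds to H, 1 bond to O → oxidation state -1.
After: C2 has 1 bond to C, 1 bond to H, 2 bonds to O → oxidation state +1.
Δ = +1 − (-1) = +2, so this is an oxidation at C2.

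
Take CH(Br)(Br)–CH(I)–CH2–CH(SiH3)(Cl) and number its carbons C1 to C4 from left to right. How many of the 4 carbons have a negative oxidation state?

Assign +1 per bond to O/N/halogen, −1 per bond to H or an electropositive element, and 0 per bond to carbon. Tallying each carbon:
C1: 1C, 1H, 2Br → 0 − 1 + 2 = +1
C2: 2C, 1H, 1I → 0 − 1 + 1 = 0
C3: 2C, 2H → 0 − 2 = -2
C4: 1C, 1H, 1Cl, 1Si → 0 − 1 + 1 − 1 = -1
2 carbons (C3, C4) meet the condition.

2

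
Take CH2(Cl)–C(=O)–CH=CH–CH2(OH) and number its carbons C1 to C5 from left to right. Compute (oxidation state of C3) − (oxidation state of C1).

C3: 3C, 1H → 0 − 1 = -1
C1: 1C, 2H, 1Cl → 0 − 2 + 1 = -1
Difference: -1 − (-1) = 0.

0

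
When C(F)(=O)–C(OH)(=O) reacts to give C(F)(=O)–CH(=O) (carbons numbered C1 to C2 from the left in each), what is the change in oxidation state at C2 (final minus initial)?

-2

Before: C2 has 1 bond to C, 3 bonds to O → oxidation state +3.
After: C2 has 1 bond to C, 1 bond to H, 2 bonds to O → oxidation state +1.
Δ = +1 − (+3) = -2, so this is a reduction at C2.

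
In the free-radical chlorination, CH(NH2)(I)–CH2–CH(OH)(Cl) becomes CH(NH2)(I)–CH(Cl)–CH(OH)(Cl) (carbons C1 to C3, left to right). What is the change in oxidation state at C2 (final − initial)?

+2

Before: C2 has 2 bonds to C, 2 bonds to H → oxidation state -2.
After: C2 has 2 bonds to C, 1 bond to H, 1 bond to Cl → oxidation state 0.
Δ = 0 − (-2) = +2, so this is an oxidation at C2.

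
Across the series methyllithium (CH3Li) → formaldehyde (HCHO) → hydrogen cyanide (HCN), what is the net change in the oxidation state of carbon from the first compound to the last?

Carbon oxidation states along the series — methyllithium: -4, formaldehyde: 0, hydrogen cyanide: +2.
Net change = +2 − (-4) = +6.

+6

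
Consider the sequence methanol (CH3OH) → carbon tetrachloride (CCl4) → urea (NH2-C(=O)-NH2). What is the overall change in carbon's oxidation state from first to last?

+6

Carbon oxidation states along the series — methanol: -2, carbon tetrachloride: +4, urea: +4.
Net change = +4 − (-2) = +6.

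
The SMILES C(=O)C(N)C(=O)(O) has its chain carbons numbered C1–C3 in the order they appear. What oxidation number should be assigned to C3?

+3

C3 has one bond to C (0), a double bond to O (2×+1 = +2), one bond to O (+1).
Oxidation state = 0 + 2 + 1 = +3.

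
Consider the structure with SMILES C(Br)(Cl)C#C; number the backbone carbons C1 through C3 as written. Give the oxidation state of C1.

+1

Bonds to more-electronegative neighbours contribute +1 each, bonds to H or metals contribute −1 each, and C–C bonds contribute 0.
C1 has one bond to C (0), one bond to Br (+1), one bond to H (-1), one bond to Cl (+1).
Oxidation state = 0 + 1 − 1 + 1 = +1.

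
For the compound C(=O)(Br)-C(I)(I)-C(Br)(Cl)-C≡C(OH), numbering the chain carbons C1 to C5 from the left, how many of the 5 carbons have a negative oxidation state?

Tallying each carbon's bonds:
C1: 1C, 2O, 1Br → 0 + 2 + 1 = +3
C2: 2C, 2I → 0 + 2 = +2
C3: 2C, 1Cl, 1Br → 0 + 1 + 1 = +2
C4: 4C → 0 = 0
C5: 3C, 1O → 0 + 1 = +1
0 carbons meet the condition.

0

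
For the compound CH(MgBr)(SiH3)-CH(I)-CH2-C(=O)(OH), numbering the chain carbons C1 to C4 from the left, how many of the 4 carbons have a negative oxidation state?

Bonds to more-electronegative neighbours contribute +1 each, bonds to H or metals contribute −1 each, and C–C bonds contribute 0. Tallying each carbon:
C1: 1C, 1H, 1Mg, 1Si → 0 − 1 − 1 − 1 = -3
C2: 2C, 1H, 1I → 0 − 1 + 1 = 0
C3: 2C, 2H → 0 − 2 = -2
C4: 1C, 3O → 0 + 3 = +3
2 carbons (C1, C3) meet the condition.

2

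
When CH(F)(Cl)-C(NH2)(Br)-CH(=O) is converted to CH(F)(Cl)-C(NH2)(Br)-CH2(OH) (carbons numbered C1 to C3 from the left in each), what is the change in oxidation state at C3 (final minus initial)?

Before: C3 has 1 bond to C, 1 bond to H, 2 bonds to O → oxidation state +1.
After: C3 has 1 bond to C, 2 bonds to H, 1 bond to O → oxidation state -1.
Δ = -1 − (+1) = -2, so this is a reduction at C3.

-2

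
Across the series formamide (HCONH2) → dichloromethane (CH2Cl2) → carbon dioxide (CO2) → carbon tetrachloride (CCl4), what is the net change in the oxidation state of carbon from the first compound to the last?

Carbon oxidation states along the series — formamide: +2, dichloromethane: 0, carbon dioxide: +4, carbon tetrachloride: +4.
Net change = +4 − (+2) = +2.

+2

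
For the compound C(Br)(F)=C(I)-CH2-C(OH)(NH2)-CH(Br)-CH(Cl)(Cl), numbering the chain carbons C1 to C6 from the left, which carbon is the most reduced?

C3

Bonds to more-electronegative neighbours contribute +1 each, bonds to H or metals contribute −1 each, and C–C bonds contribute 0. Tallying each carbon:
C1: 2C, 1F, 1Br → 0 + 1 + 1 = +2
C2: 3C, 1I → 0 + 1 = +1
C3: 2C, 2H → 0 − 2 = -2
C4: 2C, 1O, 1N → 0 + 1 + 1 = +2
C5: 2C, 1H, 1Br → 0 − 1 + 1 = 0
C6: 1C, 1H, 2Cl → 0 − 1 + 2 = +1
The most reduced carbon is C3 at -2.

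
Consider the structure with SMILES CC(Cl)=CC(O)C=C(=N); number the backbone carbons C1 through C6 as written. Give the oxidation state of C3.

-1

Count +1 for every bond to an atom more electronegative than carbon and −1 for every bond to one less electronegative; C–C bonds are 0.
C3 has a double bond to C (2×0 = 0), one bond to C (0), one bond to H (-1).
Oxidation state = 0 + 0 − 1 = -1.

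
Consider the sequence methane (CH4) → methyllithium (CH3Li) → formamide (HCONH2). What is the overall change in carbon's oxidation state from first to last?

Carbon oxidation states along the series — methane: -4, methyllithium: -4, formamide: +2.
Net change = +2 − (-4) = +6.

+6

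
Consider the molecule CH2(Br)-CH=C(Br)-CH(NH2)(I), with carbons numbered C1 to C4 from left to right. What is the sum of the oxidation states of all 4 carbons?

0

Tallying each carbon's bonds:
C1: 1C, 2H, 1Br → 0 − 2 + 1 = -1
C2: 3C, 1H → 0 − 1 = -1
C3: 3C, 1Br → 0 + 1 = +1
C4: 1C, 1H, 1N, 1I → 0 − 1 + 1 + 1 = +1
Sum = -1 − 1 + 1 + 1 = 0.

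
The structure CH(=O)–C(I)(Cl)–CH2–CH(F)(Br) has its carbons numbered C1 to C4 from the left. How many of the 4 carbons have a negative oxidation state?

1

Count +1 for every bond to an atom more electronegative than carbon and −1 for every bond to one less electronegative; C–C bonds are 0. Tallying each carbon:
C1: 1C, 1H, 2O → 0 − 1 + 2 = +1
C2: 2C, 1Cl, 1I → 0 + 1 + 1 = +2
C3: 2C, 2H → 0 − 2 = -2
C4: 1C, 1H, 1F, 1Br → 0 − 1 + 1 + 1 = +1
1 carbon (C3) meets the condition.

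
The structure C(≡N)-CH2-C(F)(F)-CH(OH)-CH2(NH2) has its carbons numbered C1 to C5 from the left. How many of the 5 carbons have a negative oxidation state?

Tallying each carbon's bonds:
C1: 1C, 3N → 0 + 3 = +3
C2: 2C, 2H → 0 − 2 = -2
C3: 2C, 2F → 0 + 2 = +2
C4: 2C, 1H, 1O → 0 − 1 + 1 = 0
C5: 1C, 2H, 1N → 0 − 2 + 1 = -1
2 carbons (C2, C5) meet the condition.

2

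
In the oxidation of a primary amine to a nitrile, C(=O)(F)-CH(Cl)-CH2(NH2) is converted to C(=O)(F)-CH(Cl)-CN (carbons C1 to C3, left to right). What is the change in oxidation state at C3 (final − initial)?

+4

Before: C3 has 1 bond to C, 2 bonds to H, 1 bond to N → oxidation state -1.
After: C3 has 1 bond to C, 3 bonds to N → oxidation state +3.
Δ = +3 − (-1) = +4, so this is an oxidation at C3.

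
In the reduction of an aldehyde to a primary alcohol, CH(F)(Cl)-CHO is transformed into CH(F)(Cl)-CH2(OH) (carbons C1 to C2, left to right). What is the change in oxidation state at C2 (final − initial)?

Before: C2 has 1 bond to C, 1 bond to H, 2 bonds to O → oxidation state +1.
After: C2 has 1 bond to C, 2 bonds to H, 1 bond to O → oxidation state -1.
Δ = -1 − (+1) = -2, so this is a reduction at C2.

-2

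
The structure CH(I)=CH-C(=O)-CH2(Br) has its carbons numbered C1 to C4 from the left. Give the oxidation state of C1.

Bonds to more-electronegative neighbours contribute +1 each, bonds to H or metals contribute −1 each, and C–C bonds contribute 0.
C1 has a double bond to C (2×0 = 0), one bond to I (+1), one bond to H (-1).
Oxidation state = 0 + 1 − 1 = 0.

0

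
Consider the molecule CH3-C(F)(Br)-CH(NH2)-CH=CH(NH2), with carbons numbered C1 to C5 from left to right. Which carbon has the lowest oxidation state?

C1

Bonds to more-electronegative neighbours contribute +1 each, bonds to H or metals contribute −1 each, and C–C bonds contribute 0. Tallying each carbon:
C1: 1C, 3H → 0 − 3 = -3
C2: 2C, 1F, 1Br → 0 + 1 + 1 = +2
C3: 2C, 1H, 1N → 0 − 1 + 1 = 0
C4: 3C, 1H → 0 − 1 = -1
C5: 2C, 1H, 1N → 0 − 1 + 1 = 0
The most reduced carbon is C1 at -3.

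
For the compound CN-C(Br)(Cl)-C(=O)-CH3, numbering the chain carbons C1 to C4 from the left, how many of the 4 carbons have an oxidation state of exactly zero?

Assign +1 per bond to O/N/halogen, −1 per bond to H or an electropositive element, and 0 per bond to carbon. Tallying each carbon:
C1: 1C, 3N → 0 + 3 = +3
C2: 2C, 1Cl, 1Br → 0 + 1 + 1 = +2
C3: 2C, 2O → 0 + 2 = +2
C4: 1C, 3H → 0 − 3 = -3
0 carbons meet the condition.

0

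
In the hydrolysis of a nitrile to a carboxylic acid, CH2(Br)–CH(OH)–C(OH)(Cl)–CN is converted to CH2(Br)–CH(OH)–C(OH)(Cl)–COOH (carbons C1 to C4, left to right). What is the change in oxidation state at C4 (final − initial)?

Before: C4 has 1 bond to C, 3 bonds to N → oxidation state +3.
After: C4 has 1 bond to C, 3 bonds to O → oxidation state +3.
Δ = +3 − (+3) = 0, so no net redox change at C4.

0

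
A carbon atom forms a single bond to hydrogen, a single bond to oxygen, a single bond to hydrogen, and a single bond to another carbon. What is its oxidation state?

-1

Count +1 for every bond to an atom more electronegative than carbon and −1 for every bond to one less electronegative; C–C bonds are 0.
The carbon has one bond to C (0), one bond to H (-1), one bond to H (-1), one bond to O (+1).
Oxidation state = 0 − 1 − 1 + 1 = -1.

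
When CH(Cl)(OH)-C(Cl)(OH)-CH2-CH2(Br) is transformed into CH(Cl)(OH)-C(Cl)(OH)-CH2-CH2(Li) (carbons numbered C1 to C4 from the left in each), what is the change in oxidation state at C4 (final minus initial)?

Before: C4 has 1 bond to C, 2 bonds to H, 1 bond to Br → oxidation state -1.
After: C4 has 1 bond to C, 2 bonds to H, 1 bond to Li → oxidation state -3.
Δ = -3 − (-1) = -2, so this is a reduction at C4.

-2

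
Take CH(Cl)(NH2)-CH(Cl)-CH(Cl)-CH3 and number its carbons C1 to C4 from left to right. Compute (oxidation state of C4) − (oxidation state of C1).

C4: 1C, 3H → 0 − 3 = -3
C1: 1C, 1H, 1N, 1Cl → 0 − 1 + 1 + 1 = +1
Difference: -3 − (+1) = -4.

-4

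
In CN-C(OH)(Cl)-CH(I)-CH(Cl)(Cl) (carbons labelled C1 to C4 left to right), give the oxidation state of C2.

C2 has one bond to C (0), one bond to C (0), one bond to O (+1), one bond to Cl (+1).
Oxidation state = 0 + 0 + 1 + 1 = +2.

+2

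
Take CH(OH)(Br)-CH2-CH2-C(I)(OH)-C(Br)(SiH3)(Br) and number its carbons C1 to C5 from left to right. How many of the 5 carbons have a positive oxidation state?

Tallying each carbon's bonds:
C1: 1C, 1H, 1O, 1Br → 0 − 1 + 1 + 1 = +1
C2: 2C, 2H → 0 − 2 = -2
C3: 2C, 2H → 0 − 2 = -2
C4: 2C, 1O, 1I → 0 + 1 + 1 = +2
C5: 1C, 2Br, 1Si → 0 + 2 − 1 = +1
3 carbons (C1, C4, C5) meet the condition.

3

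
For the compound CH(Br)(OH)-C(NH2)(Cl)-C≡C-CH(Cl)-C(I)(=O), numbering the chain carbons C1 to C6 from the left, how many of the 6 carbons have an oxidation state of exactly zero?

3

Tallying each carbon's bonds:
C1: 1C, 1H, 1O, 1Br → 0 − 1 + 1 + 1 = +1
C2: 2C, 1N, 1Cl → 0 + 1 + 1 = +2
C3: 4C → 0 = 0
C4: 4C → 0 = 0
C5: 2C, 1H, 1Cl → 0 − 1 + 1 = 0
C6: 1C, 2O, 1I → 0 + 2 + 1 = +3
3 carbons (C3, C4, C5) meet the condition.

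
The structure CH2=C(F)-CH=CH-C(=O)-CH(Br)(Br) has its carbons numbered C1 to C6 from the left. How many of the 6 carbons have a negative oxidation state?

3

Tallying each carbon's bonds:
C1: 2C, 2H → 0 − 2 = -2
C2: 3C, 1F → 0 + 1 = +1
C3: 3C, 1H → 0 − 1 = -1
C4: 3C, 1H → 0 − 1 = -1
C5: 2C, 2O → 0 + 2 = +2
C6: 1C, 1H, 2Br → 0 − 1 + 2 = +1
3 carbons (C1, C3, C4) meet the condition.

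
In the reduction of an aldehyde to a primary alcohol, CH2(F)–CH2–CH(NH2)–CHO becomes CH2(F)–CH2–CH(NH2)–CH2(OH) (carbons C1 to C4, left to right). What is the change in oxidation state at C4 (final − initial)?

Before: C4 has 1 bond to C, 1 bond to H, 2 bonds to O → oxidation state +1.
After: C4 has 1 bond to C, 2 bonds to H, 1 bond to O → oxidation state -1.
Δ = -1 − (+1) = -2, so this is a reduction at C4.

-2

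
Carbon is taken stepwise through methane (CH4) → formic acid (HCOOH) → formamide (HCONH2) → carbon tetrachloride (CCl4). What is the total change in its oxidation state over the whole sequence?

Carbon oxidation states along the series — methane: -4, formic acid: +2, formamide: +2, carbon tetrachloride: +4.
Net change = +4 − (-4) = +8.

+8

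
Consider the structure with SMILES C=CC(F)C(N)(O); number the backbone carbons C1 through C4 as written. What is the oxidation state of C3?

0

C3 has one bond to C (0), one bond to C (0), one bond to F (+1), one bond to H (-1).
Oxidation state = 0 + 0 + 1 − 1 = 0.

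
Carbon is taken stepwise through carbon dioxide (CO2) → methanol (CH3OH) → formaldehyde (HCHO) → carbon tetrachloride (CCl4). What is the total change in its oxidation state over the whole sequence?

0

Carbon oxidation states along the series — carbon dioxide: +4, methanol: -2, formaldehyde: 0, carbon tetrachloride: +4.
Net change = +4 − (+4) = 0.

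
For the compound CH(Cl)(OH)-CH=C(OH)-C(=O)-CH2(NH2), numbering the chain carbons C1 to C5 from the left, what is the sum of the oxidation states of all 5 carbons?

+2

Tallying each carbon's bonds:
C1: 1C, 1H, 1O, 1Cl → 0 − 1 + 1 + 1 = +1
C2: 3C, 1H → 0 − 1 = -1
C3: 3C, 1O → 0 + 1 = +1
C4: 2C, 2O → 0 + 2 = +2
C5: 1C, 2H, 1N → 0 − 2 + 1 = -1
Sum = +1 − 1 + 1 + 2 − 1 = +2.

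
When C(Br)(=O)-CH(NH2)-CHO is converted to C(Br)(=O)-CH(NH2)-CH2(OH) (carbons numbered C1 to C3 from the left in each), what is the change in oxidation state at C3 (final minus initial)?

Before: C3 has 1 bond to C, 1 bond to H, 2 bonds to O → oxidation state +1.
After: C3 has 1 bond to C, 2 bonds to H, 1 bond to O → oxidation state -1.
Δ = -1 − (+1) = -2, so this is a reduction at C3.

-2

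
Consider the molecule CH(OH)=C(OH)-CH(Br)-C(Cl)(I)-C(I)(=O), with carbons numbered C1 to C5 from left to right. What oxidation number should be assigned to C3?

Each bond to a more electronegative atom (O, N, halogen) counts +1, each bond to a less electronegative atom (H, metal, B, Si) counts −1, and each C–C bond counts 0.
C3 has one bond to C (0), one bond to C (0), one bond to Br (+1), one bond to H (-1).
Oxidation state = 0 + 0 + 1 − 1 = 0.

0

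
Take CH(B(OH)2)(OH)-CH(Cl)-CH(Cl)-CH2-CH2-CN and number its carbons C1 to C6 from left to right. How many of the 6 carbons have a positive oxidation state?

1

Tallying each carbon's bonds:
C1: 1C, 1H, 1O, 1B → 0 − 1 + 1 − 1 = -1
C2: 2C, 1H, 1Cl → 0 − 1 + 1 = 0
C3: 2C, 1H, 1Cl → 0 − 1 + 1 = 0
C4: 2C, 2H → 0 − 2 = -2
C5: 2C, 2H → 0 − 2 = -2
C6: 1C, 3N → 0 + 3 = +3
1 carbon (C6) meets the condition.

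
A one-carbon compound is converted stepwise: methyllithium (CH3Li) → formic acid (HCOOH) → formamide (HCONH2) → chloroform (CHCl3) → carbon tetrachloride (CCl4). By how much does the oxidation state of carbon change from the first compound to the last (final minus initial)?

Carbon oxidation states along the series — methyllithium: -4, formic acid: +2, formamide: +2, chloroform: +2, carbon tetrachloride: +4.
Net change = +4 − (-4) = +8.

+8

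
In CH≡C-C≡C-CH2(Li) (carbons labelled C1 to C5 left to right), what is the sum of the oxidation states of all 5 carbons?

-4

Tallying each carbon's bonds:
C1: 3C, 1H → 0 − 1 = -1
C2: 4C → 0 = 0
C3: 4C → 0 = 0
C4: 4C → 0 = 0
C5: 1C, 2H, 1Li → 0 − 2 − 1 = -3
Sum = -1 + 0 + 0 + 0 − 3 = -4.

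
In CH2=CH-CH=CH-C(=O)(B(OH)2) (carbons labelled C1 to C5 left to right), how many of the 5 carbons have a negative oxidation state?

Tallying each carbon's bonds:
C1: 2C, 2H → 0 − 2 = -2
C2: 3C, 1H → 0 − 1 = -1
C3: 3C, 1H → 0 − 1 = -1
C4: 3C, 1H → 0 − 1 = -1
C5: 1C, 2O, 1B → 0 + 2 − 1 = +1
4 carbons (C1, C2, C3, C4) meet the condition.

4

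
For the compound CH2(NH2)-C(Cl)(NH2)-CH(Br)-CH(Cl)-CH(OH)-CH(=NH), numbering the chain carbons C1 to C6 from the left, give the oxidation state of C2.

C2 has one bond to C (0), one bond to C (0), one bond to Cl (+1), one bond to N (+1).
Oxidation state = 0 + 0 + 1 + 1 = +2.

+2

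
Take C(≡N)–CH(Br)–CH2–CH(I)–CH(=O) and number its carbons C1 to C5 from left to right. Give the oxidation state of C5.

+1

Bonds to more-electronegative neighbours contribute +1 each, bonds to H or metals contribute −1 each, and C–C bonds contribute 0.
C5 has one bond to C (0), a double bond to O (2×+1 = +2), one bond to H (-1).
Oxidation state = 0 + 2 − 1 = +1.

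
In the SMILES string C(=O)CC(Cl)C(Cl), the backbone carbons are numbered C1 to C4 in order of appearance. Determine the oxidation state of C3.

C3 has one bond to C (0), one bond to C (0), one bond to Cl (+1), one bond to H (-1).
Oxidation state = 0 + 0 + 1 − 1 = 0.

0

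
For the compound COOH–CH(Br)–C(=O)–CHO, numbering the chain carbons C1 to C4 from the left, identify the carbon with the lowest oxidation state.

Count +1 for every bond to an atom more electronegative than carbon and −1 for every bond to one less electronegative; C–C bonds are 0. Tallying each carbon:
C1: 1C, 3O → 0 + 3 = +3
C2: 2C, 1H, 1Br → 0 − 1 + 1 = 0
C3: 2C, 2O → 0 + 2 = +2
C4: 1C, 1H, 2O → 0 − 1 + 2 = +1
The most reduced carbon is C2 at 0.

C2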